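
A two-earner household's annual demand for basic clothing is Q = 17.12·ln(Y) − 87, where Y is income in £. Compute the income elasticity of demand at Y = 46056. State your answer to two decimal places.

At Y = 46056: Q = 96.828.
dQ/dY = 17.12/Y = 0.000371721 at this income.
η = (dQ/dY)·(Y/Q) = 0.000371721 × (46056/96.828) = 0.18.

0.18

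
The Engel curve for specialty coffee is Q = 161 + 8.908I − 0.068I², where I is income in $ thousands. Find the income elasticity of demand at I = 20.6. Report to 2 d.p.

At I = 20.6: Q = 315.6483.
dQ/dI = 8.908 − 0.136I = 6.10640.
η = (dQ/dI)·(I/Q) = 6.10640 × (20.6/315.6483) = 0.40.

0.40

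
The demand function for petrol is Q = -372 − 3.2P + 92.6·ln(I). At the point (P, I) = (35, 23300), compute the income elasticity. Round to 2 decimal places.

At P = 35, I = 23300: Q = 447.205.
Holding P constant, ∂Q/∂I = 92.6/I = 0.00397425.
η_I = (∂Q/∂I)·(I/Q) = 0.00397425 × (23300/447.205) = 0.21.

0.21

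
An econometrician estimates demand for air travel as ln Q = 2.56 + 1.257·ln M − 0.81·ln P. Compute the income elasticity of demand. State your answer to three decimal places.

1.257

In a log-linear demand, the coefficient on ln M is the income elasticity.
So η = 1.257.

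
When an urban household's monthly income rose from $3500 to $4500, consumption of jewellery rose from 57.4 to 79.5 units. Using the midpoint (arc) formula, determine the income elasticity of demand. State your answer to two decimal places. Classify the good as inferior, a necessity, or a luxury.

1.29 (luxury)

ΔQ = 79.5 − 57.4 = 22.1; midpoint Q̄ = (57.4 + 79.5)/2 = 68.45.
ΔI = 4500 − 3500 = 1000; midpoint Ī = (3500 + 4500)/2 = 4000.
η = (ΔQ/Q̄) ÷ (ΔI/Ī) = (22.1/68.45) ÷ (1000/4000) = 1.29.
η > 1 ⇒ luxury.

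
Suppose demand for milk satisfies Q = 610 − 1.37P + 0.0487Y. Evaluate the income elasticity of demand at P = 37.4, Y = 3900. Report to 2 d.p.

At P = 37.4, Y = 3900: Q = 748.692.
Holding P constant, ∂Q/∂Y = 0.0487.
η_Y = (∂Q/∂Y)·(Y/Q) = 0.0487 × (3900/748.692) = 0.25.

0.25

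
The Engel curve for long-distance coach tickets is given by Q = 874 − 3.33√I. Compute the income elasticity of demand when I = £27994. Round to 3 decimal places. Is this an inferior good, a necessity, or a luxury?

At I = 27994: Q = 316.844.
dQ/dI = -3.33/(2√I) = -0.00995134 at this income.
η = (dQ/dI)·(I/Q) = -0.00995134 × (27994/316.844) = -0.879.
Since η < 0, the good is an inferior good.

-0.879 (inferior good)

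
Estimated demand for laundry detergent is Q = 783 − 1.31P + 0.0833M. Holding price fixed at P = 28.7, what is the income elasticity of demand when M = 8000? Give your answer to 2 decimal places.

0.47

At P = 28.7, M = 8000: Q = 1411.803.
Holding P constant, ∂Q/∂M = 0.0833.
η_M = (∂Q/∂M)·(M/Q) = 0.0833 × (8000/1411.803) = 0.47.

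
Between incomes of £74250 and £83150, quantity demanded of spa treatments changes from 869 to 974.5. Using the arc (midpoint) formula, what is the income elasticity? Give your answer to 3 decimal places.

1.012

ΔQ = 974.5 − 869 = 105.5; midpoint Q̄ = (869 + 974.5)/2 = 921.75.
ΔI = 83150 − 74250 = 8900; midpoint Ī = (74250 + 83150)/2 = 78700.
η = (ΔQ/Q̄) ÷ (ΔI/Ī) = (105.5/921.75) ÷ (8900/78700) = 1.012.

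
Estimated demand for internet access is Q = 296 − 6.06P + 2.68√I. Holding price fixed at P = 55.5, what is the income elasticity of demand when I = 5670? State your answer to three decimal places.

0.625

At P = 55.5, I = 5670: Q = 161.472.
Holding P constant, ∂Q/∂I = 2.68/(2√I) = 0.0177956.
η_I = (∂Q/∂I)·(I/Q) = 0.0177956 × (5670/161.472) = 0.625.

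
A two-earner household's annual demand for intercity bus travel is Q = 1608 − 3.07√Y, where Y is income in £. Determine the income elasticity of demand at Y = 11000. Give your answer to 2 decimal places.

At Y = 11000: Q = 1286.016.
dQ/dY = -3.07/(2√Y) = -0.0146357 at this income.
η = (dQ/dY)·(Y/Q) = -0.0146357 × (11000/1286.016) = -0.13.

-0.13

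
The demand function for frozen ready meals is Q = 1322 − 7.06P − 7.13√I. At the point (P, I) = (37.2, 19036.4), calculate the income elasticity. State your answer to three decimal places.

-6.504

At P = 37.2, I = 19036.4: Q = 75.624.
Holding P constant, ∂Q/∂I = -7.13/(2√I) = -0.0258385.
η_I = (∂Q/∂I)·(I/Q) = -0.0258385 × (19036.4/75.624) = -6.504.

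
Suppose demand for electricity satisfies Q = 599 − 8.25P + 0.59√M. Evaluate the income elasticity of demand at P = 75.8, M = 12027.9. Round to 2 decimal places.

0.84

At P = 75.8, M = 12027.9: Q = 38.356.
Holding P constant, ∂Q/∂M = 0.59/(2√M) = 0.00268984.
η_M = (∂Q/∂M)·(M/Q) = 0.00268984 × (12027.9/38.356) = 0.84.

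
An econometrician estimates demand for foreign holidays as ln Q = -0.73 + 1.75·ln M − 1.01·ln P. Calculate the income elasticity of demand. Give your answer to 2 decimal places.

In a log-linear demand, the coefficient on ln M is the income elasticity.
So η = 1.75.

1.75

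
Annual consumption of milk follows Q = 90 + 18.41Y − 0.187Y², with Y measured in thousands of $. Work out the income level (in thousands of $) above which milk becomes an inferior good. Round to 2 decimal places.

49.22

dQ/dY = 18.41 − 0.374Y.
The good is inferior where dQ/dY < 0. Setting dQ/dY = 0 gives Y = 18.41 / 0.374 = 49.22.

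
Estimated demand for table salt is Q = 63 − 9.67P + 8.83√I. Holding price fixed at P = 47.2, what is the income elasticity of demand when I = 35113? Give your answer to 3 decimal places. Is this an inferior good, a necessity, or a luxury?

At P = 47.2, I = 35113: Q = 1261.182.
Holding P constant, ∂Q/∂I = 8.83/(2√I) = 0.0235612.
η_I = (∂Q/∂I)·(I/Q) = 0.0235612 × (35113/1261.182) = 0.656.
Since 0 < η < 1, this is a necessity.

0.656 (necessity)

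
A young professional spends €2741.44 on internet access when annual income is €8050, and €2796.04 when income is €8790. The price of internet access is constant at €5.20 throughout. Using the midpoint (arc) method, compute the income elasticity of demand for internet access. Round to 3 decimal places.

With a constant price, Q₁ = 2741.44/5.20 = 527.200 and Q₂ = 2796.04/5.20 = 537.700 (equivalently, work directly with expenditure since P cancels).
Midpoint %ΔQ = (2796.04 − 2741.44)/2768.74 = 0.01972; midpoint %ΔI = (8790 − 8050)/8420 = 0.08789.
η = 0.01972 / 0.08789 = 0.224.

0.224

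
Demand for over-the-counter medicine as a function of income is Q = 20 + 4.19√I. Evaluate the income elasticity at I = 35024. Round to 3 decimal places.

At I = 35024: Q = 804.146.
dQ/dI = 4.19/(2√I) = 0.0111944 at this income.
η = (dQ/dI)·(I/Q) = 0.0111944 × (35024/804.146) = 0.488.

0.488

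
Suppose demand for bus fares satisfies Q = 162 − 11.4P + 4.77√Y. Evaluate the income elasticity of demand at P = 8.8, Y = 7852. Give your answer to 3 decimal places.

At P = 8.8, Y = 7852: Q = 484.357.
Holding P constant, ∂Q/∂Y = 4.77/(2√Y) = 0.0269152.
η_Y = (∂Q/∂Y)·(Y/Q) = 0.0269152 × (7852/484.357) = 0.436.

0.436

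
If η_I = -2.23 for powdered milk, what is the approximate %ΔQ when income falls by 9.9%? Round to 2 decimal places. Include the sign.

22.08%

%ΔQ ≈ η × %ΔI = -2.23 × (-9.9%) = 22.08%.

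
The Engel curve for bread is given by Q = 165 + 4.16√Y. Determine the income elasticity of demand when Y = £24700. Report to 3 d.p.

0.399

At Y = 24700: Q = 818.795.
dQ/dY = 4.16/(2√Y) = 0.0132347 at this income.
η = (dQ/dY)·(Y/Q) = 0.0132347 × (24700/818.795) = 0.399.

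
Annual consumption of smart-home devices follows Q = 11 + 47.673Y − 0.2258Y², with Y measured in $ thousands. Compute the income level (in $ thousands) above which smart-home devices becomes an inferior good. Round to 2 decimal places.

dQ/dY = 47.673 − 0.4516Y.
The good is inferior where dQ/dY < 0. Setting dQ/dY = 0 gives Y = 47.673 / 0.4516 = 105.56.

105.56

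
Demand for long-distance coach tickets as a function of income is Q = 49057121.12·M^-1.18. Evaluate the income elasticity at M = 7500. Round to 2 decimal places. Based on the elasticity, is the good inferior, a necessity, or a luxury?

-1.18 (inferior good)

For Q = A·M^β the income elasticity is constant and equal to β.
Here β = -1.18, so η = -1.18.
Since η < 0, the good is an inferior good.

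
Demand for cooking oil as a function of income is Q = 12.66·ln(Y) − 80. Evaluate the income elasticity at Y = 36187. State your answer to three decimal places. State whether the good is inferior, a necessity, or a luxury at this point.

At Y = 36187: Q = 52.885.
dQ/dY = 12.66/Y = 0.000349849 at this income.
η = (dQ/dY)·(Y/Q) = 0.000349849 × (36187/52.885) = 0.239.
Since 0 < η < 1, the good is a necessity.

0.239 (necessity)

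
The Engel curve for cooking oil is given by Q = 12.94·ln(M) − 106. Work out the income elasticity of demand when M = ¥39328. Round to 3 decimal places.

0.419

At M = 39328: Q = 30.901.
dQ/dM = 12.94/M = 0.000329028 at this income.
η = (dQ/dM)·(M/Q) = 0.000329028 × (39328/30.901) = 0.419.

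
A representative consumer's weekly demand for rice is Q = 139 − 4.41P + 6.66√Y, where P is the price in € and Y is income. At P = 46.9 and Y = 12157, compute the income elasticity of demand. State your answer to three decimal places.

0.551

At P = 46.9, Y = 12157: Q = 666.495.
Holding P constant, ∂Q/∂Y = 6.66/(2√Y) = 0.0302017.
η_Y = (∂Q/∂Y)·(Y/Q) = 0.0302017 × (12157/666.495) = 0.551.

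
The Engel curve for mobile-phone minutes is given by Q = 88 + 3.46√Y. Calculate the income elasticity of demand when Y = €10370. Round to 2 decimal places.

0.40

At Y = 10370: Q = 440.343.
dQ/dY = 3.46/(2√Y) = 0.0169886 at this income.
η = (dQ/dY)·(Y/Q) = 0.0169886 × (10370/440.343) = 0.40.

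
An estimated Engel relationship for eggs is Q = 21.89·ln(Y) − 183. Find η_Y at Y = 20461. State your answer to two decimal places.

At Y = 20461: Q = 34.286.
dQ/dY = 21.89/Y = 0.00106984 at this income.
η = (dQ/dY)·(Y/Q) = 0.00106984 × (20461/34.286) = 0.64.

0.64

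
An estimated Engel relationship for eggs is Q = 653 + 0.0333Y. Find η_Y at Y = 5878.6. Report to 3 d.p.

0.231

At Y = 5878.6: Q = 848.757.
dQ/dY = 0.0333.
η = (dQ/dY)·(Y/Q) = 0.0333 × (5878.6/848.757) = 0.231.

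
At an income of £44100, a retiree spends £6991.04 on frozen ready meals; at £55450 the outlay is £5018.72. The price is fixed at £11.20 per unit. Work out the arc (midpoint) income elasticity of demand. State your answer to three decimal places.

With a constant price, Q₁ = 6991.04/11.20 = 624.200 and Q₂ = 5018.72/11.20 = 448.100 (equivalently, work directly with expenditure since P cancels).
Midpoint %ΔQ = (5018.72 − 6991.04)/6004.88 = -0.32845; midpoint %ΔI = (55450 − 44100)/49775 = 0.22803.
η = -0.32845 / 0.22803 = -1.440.

-1.440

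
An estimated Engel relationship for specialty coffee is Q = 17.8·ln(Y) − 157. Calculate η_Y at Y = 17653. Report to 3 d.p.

1.043

At Y = 17653: Q = 17.060.
dQ/dY = 17.8/Y = 0.00100833 at this income.
η = (dQ/dY)·(Y/Q) = 0.00100833 × (17653/17.060) = 1.043.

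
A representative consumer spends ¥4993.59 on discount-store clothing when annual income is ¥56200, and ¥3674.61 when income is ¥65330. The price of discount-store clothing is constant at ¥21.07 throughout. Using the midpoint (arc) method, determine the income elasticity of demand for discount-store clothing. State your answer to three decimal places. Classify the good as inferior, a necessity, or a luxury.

-2.025 (inferior good)

With a constant price, Q₁ = 4993.59/21.07 = 237.000 and Q₂ = 3674.61/21.07 = 174.400 (equivalently, work directly with expenditure since P cancels).
Midpoint %ΔQ = (3674.61 − 4993.59)/4334.10 = -0.30433; midpoint %ΔI = (65330 − 56200)/60765 = 0.15025.
η = -0.30433 / 0.15025 = -2.025.
η < 0 ⇒ inferior good.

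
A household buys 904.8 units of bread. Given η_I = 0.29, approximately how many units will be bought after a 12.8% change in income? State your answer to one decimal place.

%ΔQ ≈ η × %ΔI = 0.29 × 12.8% = 3.712%.
New Q ≈ 904.8 × (1 + 0.03712) = 938.4.

938.4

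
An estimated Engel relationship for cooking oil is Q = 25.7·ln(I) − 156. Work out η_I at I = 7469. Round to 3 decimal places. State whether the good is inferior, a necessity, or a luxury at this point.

At I = 7469: Q = 73.206.
dQ/dI = 25.7/I = 0.00344089 at this income.
η = (dQ/dI)·(I/Q) = 0.00344089 × (7469/73.206) = 0.351.
Since 0 < η < 1, the good is a necessity.

0.351 (necessity)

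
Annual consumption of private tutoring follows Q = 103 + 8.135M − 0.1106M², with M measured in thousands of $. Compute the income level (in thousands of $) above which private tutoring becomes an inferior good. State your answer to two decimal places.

36.78

dQ/dM = 8.135 − 0.2212M.
The good is inferior where dQ/dM < 0. Setting dQ/dM = 0 gives M = 8.135 / 0.2212 = 36.78.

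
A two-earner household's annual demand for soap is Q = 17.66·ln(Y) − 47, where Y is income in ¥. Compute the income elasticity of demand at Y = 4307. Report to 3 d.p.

0.175

At Y = 4307: Q = 100.779.
dQ/dY = 17.66/Y = 0.0041003 at this income.
η = (dQ/dY)·(Y/Q) = 0.0041003 × (4307/100.779) = 0.175.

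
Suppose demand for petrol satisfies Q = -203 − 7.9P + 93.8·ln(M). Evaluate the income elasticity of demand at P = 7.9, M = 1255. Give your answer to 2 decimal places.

At P = 7.9, M = 1255: Q = 403.843.
Holding P constant, ∂Q/∂M = 93.8/M = 0.074741.
η_M = (∂Q/∂M)·(M/Q) = 0.074741 × (1255/403.843) = 0.23.

0.23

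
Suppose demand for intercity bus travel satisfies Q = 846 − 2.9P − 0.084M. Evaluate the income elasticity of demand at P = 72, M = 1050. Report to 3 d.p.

At P = 72, M = 1050: Q = 549.000.
Holding P constant, ∂Q/∂M = −0.084.
η_M = (∂Q/∂M)·(M/Q) = -0.084 × (1050/549.000) = -0.161.

-0.161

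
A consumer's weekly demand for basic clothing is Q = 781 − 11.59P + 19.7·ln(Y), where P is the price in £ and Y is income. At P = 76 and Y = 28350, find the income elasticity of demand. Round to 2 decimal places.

0.19

At P = 76, Y = 28350: Q = 102.132.
Holding P constant, ∂Q/∂Y = 19.7/Y = 0.000694885.
η_Y = (∂Q/∂Y)·(Y/Q) = 0.000694885 × (28350/102.132) = 0.19.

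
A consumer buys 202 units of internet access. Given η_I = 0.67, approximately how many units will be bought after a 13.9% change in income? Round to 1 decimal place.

220.8

%ΔQ ≈ η × %ΔI = 0.67 × 13.9% = 9.313%.
New Q ≈ 202 × (1 + 0.09313) = 220.8.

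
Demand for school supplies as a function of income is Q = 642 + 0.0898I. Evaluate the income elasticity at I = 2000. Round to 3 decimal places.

At I = 2000: Q = 821.600.
dQ/dI = 0.0898.
η = (dQ/dI)·(I/Q) = 0.0898 × (2000/821.600) = 0.219.

0.219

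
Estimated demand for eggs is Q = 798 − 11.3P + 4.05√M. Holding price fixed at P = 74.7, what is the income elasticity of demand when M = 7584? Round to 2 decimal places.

0.58

At P = 74.7, M = 7584: Q = 306.589.
Holding P constant, ∂Q/∂M = 4.05/(2√M) = 0.0232528.
η_M = (∂Q/∂M)·(M/Q) = 0.0232528 × (7584/306.589) = 0.58.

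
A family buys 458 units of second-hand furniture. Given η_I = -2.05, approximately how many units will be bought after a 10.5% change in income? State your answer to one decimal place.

359.4

%ΔQ ≈ η × %ΔI = -2.05 × 10.5% = -21.525%.
New Q ≈ 458 × (1 − 0.21525) = 359.4.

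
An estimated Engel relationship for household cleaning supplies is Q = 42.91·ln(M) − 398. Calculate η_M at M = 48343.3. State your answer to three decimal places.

0.662

At M = 48343.3: Q = 64.831.
dQ/dM = 42.91/M = 0.00088761 at this income.
η = (dQ/dM)·(M/Q) = 0.00088761 × (48343.3/64.831) = 0.662.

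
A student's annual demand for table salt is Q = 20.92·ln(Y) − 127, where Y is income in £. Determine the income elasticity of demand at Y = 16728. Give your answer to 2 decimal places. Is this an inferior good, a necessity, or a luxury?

0.27 (necessity)

At Y = 16728: Q = 76.444.
dQ/dY = 20.92/Y = 0.0012506 at this income.
η = (dQ/dY)·(Y/Q) = 0.0012506 × (16728/76.444) = 0.27.
Since 0 < η < 1, the good is a necessity.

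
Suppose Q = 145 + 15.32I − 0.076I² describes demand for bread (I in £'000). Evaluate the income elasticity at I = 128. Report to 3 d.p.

At I = 128: Q = 860.7760.
dQ/dI = 15.32 − 0.152I = -4.13600.
η = (dQ/dI)·(I/Q) = -4.13600 × (128/860.7760) = -0.615.

-0.615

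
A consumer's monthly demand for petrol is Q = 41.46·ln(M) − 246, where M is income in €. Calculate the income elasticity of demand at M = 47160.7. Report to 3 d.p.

At M = 47160.7: Q = 200.164.
dQ/dM = 41.46/M = 0.000879122 at this income.
η = (dQ/dM)·(M/Q) = 0.000879122 × (47160.7/200.164) = 0.207.

0.207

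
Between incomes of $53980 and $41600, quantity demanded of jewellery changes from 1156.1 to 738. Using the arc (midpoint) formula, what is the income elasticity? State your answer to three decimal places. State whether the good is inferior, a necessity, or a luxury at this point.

ΔQ = 738 − 1156.1 = -418.1; midpoint Q̄ = (1156.1 + 738)/2 = 947.05.
ΔI = 41600 − 53980 = -12380; midpoint Ī = (53980 + 41600)/2 = 47790.
η = (ΔQ/Q̄) ÷ (ΔI/Ī) = (-418.1/947.05) ÷ (-12380/47790) = 1.704.
η > 1 ⇒ luxury.

1.704 (luxury)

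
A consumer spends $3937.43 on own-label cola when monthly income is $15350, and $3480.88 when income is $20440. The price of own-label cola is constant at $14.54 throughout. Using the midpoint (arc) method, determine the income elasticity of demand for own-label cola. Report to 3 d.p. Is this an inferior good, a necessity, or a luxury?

-0.433 (inferior good)

With a constant price, Q₁ = 3937.43/14.54 = 270.800 and Q₂ = 3480.88/14.54 = 239.400 (equivalently, work directly with expenditure since P cancels).
Midpoint %ΔQ = (3480.88 − 3937.43)/3709.16 = -0.12309; midpoint %ΔI = (20440 − 15350)/17895 = 0.28444.
η = -0.12309 / 0.28444 = -0.433.
η < 0 ⇒ inferior good.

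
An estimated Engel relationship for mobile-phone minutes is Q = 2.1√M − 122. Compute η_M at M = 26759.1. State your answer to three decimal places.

0.775

At M = 26759.1: Q = 221.522.
dQ/dM = 2.1/(2√M) = 0.0064188 at this income.
η = (dQ/dM)·(M/Q) = 0.0064188 × (26759.1/221.522) = 0.775.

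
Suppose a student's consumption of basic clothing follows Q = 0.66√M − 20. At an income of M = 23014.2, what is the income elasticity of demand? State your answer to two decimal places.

At M = 23014.2: Q = 80.125.
dQ/dM = 0.66/(2√M) = 0.00217528 at this income.
η = (dQ/dM)·(M/Q) = 0.00217528 × (23014.2/80.125) = 0.62.

0.62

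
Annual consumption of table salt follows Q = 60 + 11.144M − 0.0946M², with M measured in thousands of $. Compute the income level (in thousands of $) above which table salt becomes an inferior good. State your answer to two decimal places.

58.90

dQ/dM = 11.144 − 0.1892M.
The good is inferior where dQ/dM < 0. Setting dQ/dM = 0 gives M = 11.144 / 0.1892 = 58.90.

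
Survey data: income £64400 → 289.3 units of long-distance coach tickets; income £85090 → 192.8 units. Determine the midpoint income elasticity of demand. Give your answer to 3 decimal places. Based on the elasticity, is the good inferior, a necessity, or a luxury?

ΔQ = 192.8 − 289.3 = -96.5; midpoint Q̄ = (289.3 + 192.8)/2 = 241.05.
ΔI = 85090 − 64400 = 20690; midpoint Ī = (64400 + 85090)/2 = 74745.
η = (ΔQ/Q̄) ÷ (ΔI/Ī) = (-96.5/241.05) ÷ (20690/74745) = -1.446.
η < 0 ⇒ inferior good.

-1.446 (inferior good)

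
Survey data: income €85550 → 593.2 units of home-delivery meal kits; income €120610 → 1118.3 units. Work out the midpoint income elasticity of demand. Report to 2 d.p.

1.80

ΔQ = 1118.3 − 593.2 = 525.1; midpoint Q̄ = (593.2 + 1118.3)/2 = 855.75.
ΔI = 120610 − 85550 = 35060; midpoint Ī = (85550 + 120610)/2 = 103080.
η = (ΔQ/Q̄) ÷ (ΔI/Ī) = (525.1/855.75) ÷ (35060/103080) = 1.80.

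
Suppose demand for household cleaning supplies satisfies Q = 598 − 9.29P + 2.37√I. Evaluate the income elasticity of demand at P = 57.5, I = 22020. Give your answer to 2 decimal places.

0.42

At P = 57.5, I = 22020: Q = 415.513.
Holding P constant, ∂Q/∂I = 2.37/(2√I) = 0.00798564.
η_I = (∂Q/∂I)·(I/Q) = 0.00798564 × (22020/415.513) = 0.42.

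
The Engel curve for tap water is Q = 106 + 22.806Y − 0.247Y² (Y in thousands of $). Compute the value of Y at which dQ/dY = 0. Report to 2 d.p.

dQ/dY = 22.806 − 0.494Y.
The good is inferior where dQ/dY < 0. Setting dQ/dY = 0 gives Y = 22.806 / 0.494 = 46.17.

46.17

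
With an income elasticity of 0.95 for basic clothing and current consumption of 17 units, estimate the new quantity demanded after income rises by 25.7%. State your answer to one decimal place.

21.2

%ΔQ ≈ η × %ΔI = 0.95 × 25.7% = 24.415%.
New Q ≈ 17 × (1 + 0.24415) = 21.2.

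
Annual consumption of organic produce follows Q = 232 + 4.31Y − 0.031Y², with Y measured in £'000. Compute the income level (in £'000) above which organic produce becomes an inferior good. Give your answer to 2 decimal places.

dQ/dY = 4.31 − 0.062Y.
The good is inferior where dQ/dY < 0. Setting dQ/dY = 0 gives Y = 4.31 / 0.062 = 69.52.

69.52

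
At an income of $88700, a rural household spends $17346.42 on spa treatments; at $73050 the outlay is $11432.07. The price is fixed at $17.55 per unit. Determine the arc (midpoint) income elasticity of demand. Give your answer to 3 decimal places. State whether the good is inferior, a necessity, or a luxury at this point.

2.124 (luxury)

With a constant price, Q₁ = 17346.42/17.55 = 988.400 and Q₂ = 11432.07/17.55 = 651.400 (equivalently, work directly with expenditure since P cancels).
Midpoint %ΔQ = (11432.07 − 17346.42)/14389.25 = -0.41103; midpoint %ΔI = (73050 − 88700)/80875 = -0.19351.
η = -0.41103 / -0.19351 = 2.124.
η > 1 ⇒ luxury.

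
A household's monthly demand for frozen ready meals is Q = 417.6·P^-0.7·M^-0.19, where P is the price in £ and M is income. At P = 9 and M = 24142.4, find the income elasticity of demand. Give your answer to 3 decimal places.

For a multiplicative demand Q = A·P^α·M^β, the income elasticity is β everywhere.
Here β = -0.19, so η = -0.190.

-0.190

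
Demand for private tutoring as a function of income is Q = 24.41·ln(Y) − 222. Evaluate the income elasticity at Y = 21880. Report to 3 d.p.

1.113

At Y = 21880: Q = 21.937.
dQ/dY = 24.41/Y = 0.00111563 at this income.
η = (dQ/dY)·(Y/Q) = 0.00111563 × (21880/21.937) = 1.113.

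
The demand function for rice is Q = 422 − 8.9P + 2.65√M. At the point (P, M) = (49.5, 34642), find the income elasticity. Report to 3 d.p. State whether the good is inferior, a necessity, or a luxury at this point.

At P = 49.5, M = 34642: Q = 474.678.
Holding P constant, ∂Q/∂M = 2.65/(2√M) = 0.00711892.
η_M = (∂Q/∂M)·(M/Q) = 0.00711892 × (34642/474.678) = 0.520.
Since 0 < η < 1, this is a necessity.

0.520 (necessity)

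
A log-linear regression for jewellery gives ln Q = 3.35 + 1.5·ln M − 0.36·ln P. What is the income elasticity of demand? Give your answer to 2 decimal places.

In a log-linear demand, the coefficient on ln M is the income elasticity.
So η = 1.50.

1.50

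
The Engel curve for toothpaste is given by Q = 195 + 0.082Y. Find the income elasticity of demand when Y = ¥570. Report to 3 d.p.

At Y = 570: Q = 241.740.
dQ/dY = 0.082.
η = (dQ/dY)·(Y/Q) = 0.082 × (570/241.740) = 0.193.

0.193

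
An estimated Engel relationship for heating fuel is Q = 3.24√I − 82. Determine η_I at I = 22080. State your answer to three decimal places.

At I = 22080: Q = 399.443.
dQ/dI = 3.24/(2√I) = 0.0109022 at this income.
η = (dQ/dI)·(I/Q) = 0.0109022 × (22080/399.443) = 0.603.

0.603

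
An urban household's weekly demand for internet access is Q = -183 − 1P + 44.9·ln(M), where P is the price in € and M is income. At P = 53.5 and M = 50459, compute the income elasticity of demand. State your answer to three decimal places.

At P = 53.5, M = 50459: Q = 249.718.
Holding P constant, ∂Q/∂M = 44.9/M = 0.000889831.
η_M = (∂Q/∂M)·(M/Q) = 0.000889831 × (50459/249.718) = 0.180.

0.180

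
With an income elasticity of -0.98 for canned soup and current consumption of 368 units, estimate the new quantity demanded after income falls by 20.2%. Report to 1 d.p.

440.8

%ΔQ ≈ η × %ΔI = -0.98 × (-20.2%) = 19.796%.
New Q ≈ 368 × (1 + 0.19796) = 440.8.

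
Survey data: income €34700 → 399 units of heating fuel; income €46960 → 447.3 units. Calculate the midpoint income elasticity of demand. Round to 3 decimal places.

0.380

ΔQ = 447.3 − 399 = 48.3; midpoint Q̄ = (399 + 447.3)/2 = 423.15.
ΔI = 46960 − 34700 = 12260; midpoint Ī = (34700 + 46960)/2 = 40830.
η = (ΔQ/Q̄) ÷ (ΔI/Ī) = (48.3/423.15) ÷ (12260/40830) = 0.380.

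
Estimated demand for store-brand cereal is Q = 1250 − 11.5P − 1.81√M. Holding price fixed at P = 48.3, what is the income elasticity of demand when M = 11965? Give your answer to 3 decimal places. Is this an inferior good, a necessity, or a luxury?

-0.199 (inferior good)

At P = 48.3, M = 11965: Q = 496.564.
Holding P constant, ∂Q/∂M = -1.81/(2√M) = -0.00827356.
η_M = (∂Q/∂M)·(M/Q) = -0.00827356 × (11965/496.564) = -0.199.
Since η < 0, this is an inferior good.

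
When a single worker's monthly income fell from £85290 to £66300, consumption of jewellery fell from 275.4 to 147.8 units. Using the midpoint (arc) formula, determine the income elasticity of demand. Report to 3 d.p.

ΔQ = 147.8 − 275.4 = -127.6; midpoint Q̄ = (275.4 + 147.8)/2 = 211.6.
ΔI = 66300 − 85290 = -18990; midpoint Ī = (85290 + 66300)/2 = 75795.
η = (ΔQ/Q̄) ÷ (ΔI/Ī) = (-127.6/211.6) ÷ (-18990/75795) = 2.407.

2.407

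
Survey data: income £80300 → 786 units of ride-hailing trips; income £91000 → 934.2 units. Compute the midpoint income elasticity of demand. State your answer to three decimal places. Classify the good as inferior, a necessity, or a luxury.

1.379 (luxury)

ΔQ = 934.2 − 786 = 148.2; midpoint Q̄ = (786 + 934.2)/2 = 860.1.
ΔI = 91000 − 80300 = 10700; midpoint Ī = (80300 + 91000)/2 = 85650.
η = (ΔQ/Q̄) ÷ (ΔI/Ī) = (148.2/860.1) ÷ (10700/85650) = 1.379.
η > 1 ⇒ luxury.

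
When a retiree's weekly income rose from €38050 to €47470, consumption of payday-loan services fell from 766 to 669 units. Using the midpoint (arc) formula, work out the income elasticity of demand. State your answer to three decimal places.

-0.614

ΔQ = 669 − 766 = -97; midpoint Q̄ = (766 + 669)/2 = 717.5.
ΔI = 47470 − 38050 = 9420; midpoint Ī = (38050 + 47470)/2 = 42760.
η = (ΔQ/Q̄) ÷ (ΔI/Ī) = (-97/717.5) ÷ (9420/42760) = -0.614.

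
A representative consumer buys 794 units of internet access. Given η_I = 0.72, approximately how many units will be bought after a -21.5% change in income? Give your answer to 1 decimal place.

%ΔQ ≈ η × %ΔI = 0.72 × (-21.5%) = -15.48%.
New Q ≈ 794 × (1 − 0.1548) = 671.1.

671.1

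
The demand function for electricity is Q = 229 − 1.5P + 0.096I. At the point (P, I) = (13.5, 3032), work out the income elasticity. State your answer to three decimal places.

0.582

At P = 13.5, I = 3032: Q = 499.822.
Holding P constant, ∂Q/∂I = 0.096.
η_I = (∂Q/∂I)·(I/Q) = 0.096 × (3032/499.822) = 0.582.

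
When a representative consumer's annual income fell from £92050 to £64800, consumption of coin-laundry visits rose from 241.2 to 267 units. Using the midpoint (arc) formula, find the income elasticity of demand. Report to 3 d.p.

-0.292

ΔQ = 267 − 241.2 = 25.8; midpoint Q̄ = (241.2 + 267)/2 = 254.1.
ΔI = 64800 − 92050 = -27250; midpoint Ī = (92050 + 64800)/2 = 78425.
η = (ΔQ/Q̄) ÷ (ΔI/Ī) = (25.8/254.1) ÷ (-27250/78425) = -0.292.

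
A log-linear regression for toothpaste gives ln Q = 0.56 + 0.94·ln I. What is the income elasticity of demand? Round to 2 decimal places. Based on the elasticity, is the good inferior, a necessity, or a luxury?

In a log-linear demand, the coefficient on ln I is the income elasticity.
So η = 0.94.
0 < η < 1 ⇒ necessity.

0.94 (necessity)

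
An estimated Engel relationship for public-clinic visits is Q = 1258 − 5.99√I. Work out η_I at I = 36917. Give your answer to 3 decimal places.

At I = 36917: Q = 107.094.
dQ/dI = -5.99/(2√I) = -0.0155878 at this income.
η = (dQ/dI)·(I/Q) = -0.0155878 × (36917/107.094) = -5.373.

-5.373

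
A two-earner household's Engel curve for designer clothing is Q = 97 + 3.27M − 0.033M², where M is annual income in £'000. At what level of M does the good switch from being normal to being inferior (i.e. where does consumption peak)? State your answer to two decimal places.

dQ/dM = 3.27 − 0.066M.
The good is inferior where dQ/dM < 0. Setting dQ/dM = 0 gives M = 3.27 / 0.066 = 49.55.

49.55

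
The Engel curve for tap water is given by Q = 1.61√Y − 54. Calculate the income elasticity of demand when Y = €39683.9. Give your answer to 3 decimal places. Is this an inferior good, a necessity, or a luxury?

0.601 (necessity)

At Y = 39683.9: Q = 266.725.
dQ/dY = 1.61/(2√Y) = 0.004041 at this income.
η = (dQ/dY)·(Y/Q) = 0.004041 × (39683.9/266.725) = 0.601.
Since 0 < η < 1, the good is a necessity.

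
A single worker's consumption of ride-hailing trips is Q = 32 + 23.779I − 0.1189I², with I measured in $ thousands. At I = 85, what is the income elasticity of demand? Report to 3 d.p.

0.254

At I = 85: Q = 1194.1625.
dQ/dI = 23.779 − 0.2378I = 3.56600.
η = (dQ/dI)·(I/Q) = 3.56600 × (85/1194.1625) = 0.254.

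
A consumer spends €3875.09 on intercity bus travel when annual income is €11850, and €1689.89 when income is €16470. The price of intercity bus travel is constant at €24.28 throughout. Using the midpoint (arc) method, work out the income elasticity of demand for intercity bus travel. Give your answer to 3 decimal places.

With a constant price, Q₁ = 3875.09/24.28 = 159.600 and Q₂ = 1689.89/24.28 = 69.600 (equivalently, work directly with expenditure since P cancels).
Midpoint %ΔQ = (1689.89 − 3875.09)/2782.49 = -0.78534; midpoint %ΔI = (16470 − 11850)/14160 = 0.32627.
η = -0.78534 / 0.32627 = -2.407.

-2.407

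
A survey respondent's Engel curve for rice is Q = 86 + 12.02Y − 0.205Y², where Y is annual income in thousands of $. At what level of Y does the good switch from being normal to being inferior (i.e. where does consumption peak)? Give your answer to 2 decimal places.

dQ/dY = 12.02 − 0.41Y.
The good is inferior where dQ/dY < 0. Setting dQ/dY = 0 gives Y = 12.02 / 0.41 = 29.32.

29.32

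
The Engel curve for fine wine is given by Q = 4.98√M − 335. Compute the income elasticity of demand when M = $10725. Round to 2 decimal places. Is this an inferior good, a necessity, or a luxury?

1.43 (luxury)

At M = 10725: Q = 180.737.
dQ/dM = 4.98/(2√M) = 0.0240437 at this income.
η = (dQ/dM)·(M/Q) = 0.0240437 × (10725/180.737) = 1.43.
Since η > 1, the good is a luxury.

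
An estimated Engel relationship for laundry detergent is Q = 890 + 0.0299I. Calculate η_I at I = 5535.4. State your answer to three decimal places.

0.157

At I = 5535.4: Q = 1055.508.
dQ/dI = 0.0299.
η = (dQ/dI)·(I/Q) = 0.0299 × (5535.4/1055.508) = 0.157.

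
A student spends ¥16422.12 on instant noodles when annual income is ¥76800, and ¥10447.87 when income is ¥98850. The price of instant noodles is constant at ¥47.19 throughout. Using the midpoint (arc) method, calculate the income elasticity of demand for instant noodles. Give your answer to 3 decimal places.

With a constant price, Q₁ = 16422.12/47.19 = 348.000 and Q₂ = 10447.87/47.19 = 221.400 (equivalently, work directly with expenditure since P cancels).
Midpoint %ΔQ = (10447.87 − 16422.12)/13435.00 = -0.44468; midpoint %ΔI = (98850 − 76800)/87825 = 0.25107.
η = -0.44468 / 0.25107 = -1.771.

-1.771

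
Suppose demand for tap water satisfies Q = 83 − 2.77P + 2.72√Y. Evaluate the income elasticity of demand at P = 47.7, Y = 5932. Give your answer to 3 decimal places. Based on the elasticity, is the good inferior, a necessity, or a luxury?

At P = 47.7, Y = 5932: Q = 160.364.
Holding P constant, ∂Q/∂Y = 2.72/(2√Y) = 0.0176579.
η_Y = (∂Q/∂Y)·(Y/Q) = 0.0176579 × (5932/160.364) = 0.653.
Since 0 < η < 1, this is a necessity.

0.653 (necessity)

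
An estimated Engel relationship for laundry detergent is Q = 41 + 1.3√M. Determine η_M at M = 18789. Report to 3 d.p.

At M = 18789: Q = 219.195.
dQ/dM = 1.3/(2√M) = 0.004742 at this income.
η = (dQ/dM)·(M/Q) = 0.004742 × (18789/219.195) = 0.406.

0.406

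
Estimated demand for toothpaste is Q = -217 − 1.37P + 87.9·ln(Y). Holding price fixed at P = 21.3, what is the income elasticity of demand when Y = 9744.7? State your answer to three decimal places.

0.157

At P = 21.3, Y = 9744.7: Q = 561.135.
Holding P constant, ∂Q/∂Y = 87.9/Y = 0.00902029.
η_Y = (∂Q/∂Y)·(Y/Q) = 0.00902029 × (9744.7/561.135) = 0.157.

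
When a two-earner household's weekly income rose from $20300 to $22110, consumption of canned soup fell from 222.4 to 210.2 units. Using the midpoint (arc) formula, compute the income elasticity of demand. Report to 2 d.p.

ΔQ = 210.2 − 222.4 = -12.2; midpoint Q̄ = (222.4 + 210.2)/2 = 216.3.
ΔI = 22110 − 20300 = 1810; midpoint Ī = (20300 + 22110)/2 = 21205.
η = (ΔQ/Q̄) ÷ (ΔI/Ī) = (-12.2/216.3) ÷ (1810/21205) = -0.66.

-0.66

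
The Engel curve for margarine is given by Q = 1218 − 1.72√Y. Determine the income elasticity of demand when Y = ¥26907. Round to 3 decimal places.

-0.151

At Y = 26907: Q = 935.862.
dQ/dY = -1.72/(2√Y) = -0.00524283 at this income.
η = (dQ/dY)·(Y/Q) = -0.00524283 × (26907/935.862) = -0.151.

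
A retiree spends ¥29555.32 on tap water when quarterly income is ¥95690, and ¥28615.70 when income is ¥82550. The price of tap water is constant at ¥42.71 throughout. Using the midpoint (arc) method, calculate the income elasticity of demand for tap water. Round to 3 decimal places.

0.219

With a constant price, Q₁ = 29555.32/42.71 = 692.000 and Q₂ = 28615.70/42.71 = 670.000 (equivalently, work directly with expenditure since P cancels).
Midpoint %ΔQ = (28615.70 − 29555.32)/29085.51 = -0.03231; midpoint %ΔI = (82550 − 95690)/89120 = -0.14744.
η = -0.03231 / -0.14744 = 0.219.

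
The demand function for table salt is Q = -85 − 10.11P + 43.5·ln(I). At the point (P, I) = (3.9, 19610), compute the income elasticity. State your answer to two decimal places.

At P = 3.9, I = 19610: Q = 305.516.
Holding P constant, ∂Q/∂I = 43.5/I = 0.00221826.
η_I = (∂Q/∂I)·(I/Q) = 0.00221826 × (19610/305.516) = 0.14.

0.14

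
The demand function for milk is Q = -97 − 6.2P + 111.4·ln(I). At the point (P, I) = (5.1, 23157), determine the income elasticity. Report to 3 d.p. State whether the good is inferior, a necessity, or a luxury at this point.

0.112 (necessity)

At P = 5.1, I = 23157: Q = 990.956.
Holding P constant, ∂Q/∂I = 111.4/I = 0.00481064.
η_I = (∂Q/∂I)·(I/Q) = 0.00481064 × (23157/990.956) = 0.112.
Since 0 < η < 1, this is a necessity.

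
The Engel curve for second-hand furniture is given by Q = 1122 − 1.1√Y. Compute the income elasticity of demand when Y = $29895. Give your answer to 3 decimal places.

-0.102

At Y = 29895: Q = 931.808.
dQ/dY = -1.1/(2√Y) = -0.003181 at this income.
η = (dQ/dY)·(Y/Q) = -0.003181 × (29895/931.808) = -0.102.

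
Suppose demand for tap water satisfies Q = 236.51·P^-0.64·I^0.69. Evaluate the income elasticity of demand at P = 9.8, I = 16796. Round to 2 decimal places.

0.69

For a multiplicative demand Q = A·P^α·I^β, the income elasticity is β everywhere.
Here β = 0.69, so η = 0.69.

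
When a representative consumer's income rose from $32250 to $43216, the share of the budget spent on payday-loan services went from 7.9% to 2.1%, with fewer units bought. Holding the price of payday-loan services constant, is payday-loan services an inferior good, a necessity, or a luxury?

Quantity demanded falls as income rises, so η < 0.

inferior good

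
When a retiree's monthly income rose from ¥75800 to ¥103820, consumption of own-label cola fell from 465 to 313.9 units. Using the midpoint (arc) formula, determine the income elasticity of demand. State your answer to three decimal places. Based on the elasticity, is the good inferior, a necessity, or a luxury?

-1.244 (inferior good)

ΔQ = 313.9 − 465 = -151.1; midpoint Q̄ = (465 + 313.9)/2 = 389.45.
ΔI = 103820 − 75800 = 28020; midpoint Ī = (75800 + 103820)/2 = 89810.
η = (ΔQ/Q̄) ÷ (ΔI/Ī) = (-151.1/389.45) ÷ (28020/89810) = -1.244.
η < 0 ⇒ inferior good.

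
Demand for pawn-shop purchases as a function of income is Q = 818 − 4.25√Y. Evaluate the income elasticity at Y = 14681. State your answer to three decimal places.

-0.850

At Y = 14681: Q = 303.048.
dQ/dY = -4.25/(2√Y) = -0.017538 at this income.
η = (dQ/dY)·(Y/Q) = -0.017538 × (14681/303.048) = -0.850.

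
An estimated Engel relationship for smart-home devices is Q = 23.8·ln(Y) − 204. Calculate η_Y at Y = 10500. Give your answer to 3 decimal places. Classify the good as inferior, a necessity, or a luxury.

At Y = 10500: Q = 16.367.
dQ/dY = 23.8/Y = 0.00226667 at this income.
η = (dQ/dY)·(Y/Q) = 0.00226667 × (10500/16.367) = 1.454.
Since η > 1, the good is a luxury.

1.454 (luxury)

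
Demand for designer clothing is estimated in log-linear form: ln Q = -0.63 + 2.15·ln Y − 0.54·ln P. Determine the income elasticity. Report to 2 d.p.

2.15

In a log-linear demand, the coefficient on ln Y is the income elasticity.
So η = 2.15.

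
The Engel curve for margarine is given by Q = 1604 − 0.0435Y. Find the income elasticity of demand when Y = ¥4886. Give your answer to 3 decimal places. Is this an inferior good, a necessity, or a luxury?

At Y = 4886: Q = 1391.459.
dQ/dY = −0.0435.
η = (dQ/dY)·(Y/Q) = -0.0435 × (4886/1391.459) = -0.153.
Since η < 0, the good is an inferior good.

-0.153 (inferior good)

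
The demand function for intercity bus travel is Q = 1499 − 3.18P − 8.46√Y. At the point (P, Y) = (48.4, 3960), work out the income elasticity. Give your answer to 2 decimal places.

At P = 48.4, Y = 3960: Q = 812.713.
Holding P constant, ∂Q/∂Y = -8.46/(2√Y) = -0.0672191.
η_Y = (∂Q/∂Y)·(Y/Q) = -0.0672191 × (3960/812.713) = -0.33.

-0.33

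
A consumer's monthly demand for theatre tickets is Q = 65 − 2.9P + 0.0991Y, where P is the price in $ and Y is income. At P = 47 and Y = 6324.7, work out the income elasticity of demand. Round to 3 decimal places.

1.128

At P = 47, Y = 6324.7: Q = 555.478.
Holding P constant, ∂Q/∂Y = 0.0991.
η_Y = (∂Q/∂Y)·(Y/Q) = 0.0991 × (6324.7/555.478) = 1.128.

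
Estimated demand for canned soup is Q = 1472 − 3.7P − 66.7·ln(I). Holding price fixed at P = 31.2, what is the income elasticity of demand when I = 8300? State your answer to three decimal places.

-0.088

At P = 31.2, I = 8300: Q = 754.658.
Holding P constant, ∂Q/∂I = -66.7/I = -0.00803614.
η_I = (∂Q/∂I)·(I/Q) = -0.00803614 × (8300/754.658) = -0.088.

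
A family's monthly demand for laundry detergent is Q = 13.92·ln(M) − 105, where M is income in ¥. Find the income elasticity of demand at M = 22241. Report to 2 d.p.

At M = 22241: Q = 34.335.
dQ/dM = 13.92/M = 0.000625871 at this income.
η = (dQ/dM)·(M/Q) = 0.000625871 × (22241/34.335) = 0.41.

0.41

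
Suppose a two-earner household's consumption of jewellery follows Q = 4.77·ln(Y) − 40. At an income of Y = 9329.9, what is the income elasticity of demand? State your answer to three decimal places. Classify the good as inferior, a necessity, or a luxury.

1.324 (luxury)

At Y = 9329.9: Q = 3.602.
dQ/dY = 4.77/Y = 0.000511259 at this income.
η = (dQ/dY)·(Y/Q) = 0.000511259 × (9329.9/3.602) = 1.324.
Since η > 1, the good is a luxury.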